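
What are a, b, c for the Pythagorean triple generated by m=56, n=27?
(2407, 3024, 3865)

Euclid's formula: a = m² - n², b = 2mn, c = m² + n²
m = 56, n = 27
a = 56² - 27² = 3136 - 729 = 2407
b = 2 × 56 × 27 = 3024
c = 56² + 27² = 3136 + 729 = 3865
Verification: 2407² + 3024² = 5793649 + 9144576 = 14938225 = 3865² ✓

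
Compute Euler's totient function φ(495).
240

495 = 3^2 × 5 × 11
φ(n) = n × ∏(1 - 1/p) for each prime p dividing n
φ(495) = 495 × (1 - 1/3) × (1 - 1/5) × (1 - 1/11) = 240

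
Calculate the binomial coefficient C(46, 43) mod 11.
0

Using Lucas' theorem:
Write n=46 and k=43 in base 11:
n in base 11: [4, 2]
k in base 11: [3, 10]
C(46,43) mod 11 = ∏ C(n_i, k_i) mod 11
Digit binomials (mod 11): C(4,3) = 4; C(2,10) = 0 (k_i > n_i)
Product: 4 × 0 = 0 ≡ 0 (mod 11)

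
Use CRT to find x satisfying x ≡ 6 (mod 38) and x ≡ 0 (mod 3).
6

Using Chinese Remainder Theorem:
M = 38 × 3 = 114
M1 = 3, M2 = 38
y1 = 3^(-1) mod 38 = 13
y2 = 38^(-1) mod 3 = 2
x = (6×3×13 + 0×38×2) mod 114 = 6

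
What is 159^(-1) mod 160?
159

gcd(159, 160) = 1, so the inverse exists.
Extended Euclidean algorithm on (160, 159):
160 = 1 × 159 + 1  ⟹  1 = (1)·160 + (-1)·159
So (-1)·159 ≡ 1 (mod 160), i.e. 159^(-1) ≡ -1 ≡ 159 (mod 160).
Check: 159 × 159 = 25281 ≡ 1 (mod 160)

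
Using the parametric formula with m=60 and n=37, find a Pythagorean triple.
(2231, 4440, 4969)

Euclid's formula: a = m² - n², b = 2mn, c = m² + n²
m = 60, n = 37
a = 60² - 37² = 3600 - 1369 = 2231
b = 2 × 60 × 37 = 4440
c = 60² + 37² = 3600 + 1369 = 4969
Verification: 2231² + 4440² = 4977361 + 19713600 = 24690961 = 4969² ✓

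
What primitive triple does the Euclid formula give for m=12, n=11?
(23, 264, 265)

Euclid's formula: a = m² - n², b = 2mn, c = m² + n²
m = 12, n = 11
a = 12² - 11² = 144 - 121 = 23
b = 2 × 12 × 11 = 264
c = 12² + 11² = 144 + 121 = 265
Verification: 23² + 264² = 529 + 69696 = 70225 = 265² ✓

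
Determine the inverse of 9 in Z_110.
49

gcd(9, 110) = 1, so the inverse exists.
Extended Euclidean algorithm on (110, 9):
110 = 12 × 9 + 2  ⟹  2 = (1)·110 + (-12)·9
9 = 4 × 2 + 1  ⟹  1 = (-4)·110 + (49)·9
So (49)·9 ≡ 1 (mod 110), i.e. 9^(-1) ≡ 49 (mod 110).
Check: 9 × 49 = 441 ≡ 1 (mod 110)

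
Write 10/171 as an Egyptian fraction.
1/18 + 1/342

Greedy algorithm:
10/171: ceiling(171/10) = 18, use 1/18
1/342: ceiling(342/1) = 342, use 1/342
Result: 10/171 = 1/18 + 1/342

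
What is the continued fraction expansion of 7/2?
[3; 2]

Euclidean algorithm steps:
7 = 3 × 2 + 1
2 = 2 × 1 + 0
Continued fraction: [3; 2]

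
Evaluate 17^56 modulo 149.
49

Repeated squaring. Binary of 56 = 111000.
17^1 ≡ 17 (mod 149); 17^2 ≡ 140 (mod 149); 17^4 ≡ 81 (mod 149); 17^8 ≡ 5 (mod 149); 17^16 ≡ 25 (mod 149); 17^32 ≡ 29 (mod 149)
17^56 = 17^8 × 17^16 × 17^32 ≡ 49 (mod 149)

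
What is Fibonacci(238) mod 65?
39

Matrix identity: Q^n = [[F_(n+1), F_n], [F_n, F_(n-1)]] with Q = [[1,1],[1,0]].
n = 238 = 11101110₂. Square-and-multiply, entries mod 65:
Q^1 = [[1,1],[1,0]]
Q^3 = (Q^1)²·Q = [[3,2],[2,1]]
Q^7 = (Q^3)²·Q = [[21,13],[13,8]]
Q^14 = (Q^7)² = [[25,52],[52,38]]
Q^29 = (Q^14)²·Q = [[40,14],[14,26]]
Q^59 = (Q^29)²·Q = [[55,41],[41,14]]
Q^119 = (Q^59)²·Q = [[60,26],[26,34]]
Q^238 = (Q^119)² = [[51,39],[39,12]]
F_238 mod 65 = Q^238[0][1] = 39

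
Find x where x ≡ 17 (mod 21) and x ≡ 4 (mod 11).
59

Using Chinese Remainder Theorem:
M = 21 × 11 = 231
M1 = 11, M2 = 21
y1 = 11^(-1) mod 21 = 2
y2 = 21^(-1) mod 11 = 10
x = (17×11×2 + 4×21×10) mod 231 = 59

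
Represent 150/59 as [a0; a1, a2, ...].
[2; 1, 1, 5, 2, 2]

Euclidean algorithm steps:
150 = 2 × 59 + 32
59 = 1 × 32 + 27
32 = 1 × 27 + 5
27 = 5 × 5 + 2
5 = 2 × 2 + 1
2 = 2 × 1 + 0
Continued fraction: [2; 1, 1, 5, 2, 2]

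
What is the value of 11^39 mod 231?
176

Repeated squaring. Binary of 39 = 100111.
11^1 ≡ 11 (mod 231); 11^2 ≡ 121 (mod 231); 11^4 ≡ 88 (mod 231); 11^8 ≡ 121 (mod 231); 11^16 ≡ 88 (mod 231); 11^32 ≡ 121 (mod 231)
11^39 = 11^1 × 11^2 × 11^4 × 11^32 ≡ 176 (mod 231)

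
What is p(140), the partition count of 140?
15065878135

p(n) counts ways to write n as a sum of positive integers (order ignored).
Euler's pentagonal recurrence: p(k) = p(k-1) + p(k-2) - p(k-5) - p(k-7) + p(k-12) + p(k-15) - ... (offsets j(3j∓1)/2, signs ++--, p(0)=1, p(<0)=0).
DP table for k = 0..139: p(0)=1, p(1)=1, p(2)=2, p(3)=3, p(4)=5, p(5)=7, p(6)=11, p(7)=15, p(8)=22, p(9)=30, p(10)=42, p(11)=56, p(12)=77, p(13)=101, p(14)=135, p(15)=176, p(16)=231, p(17)=297, p(18)=385, p(19)=490, p(20)=627, p(21)=792, p(22)=1002, p(23)=1255, p(24)=1575, p(25)=1958, p(26)=2436, p(27)=3010, p(28)=3718, p(29)=4565, p(30)=5604, p(31)=6842, p(32)=8349, p(33)=10143, p(34)=12310, p(35)=14883, p(36)=17977, p(37)=21637, p(38)=26015, p(39)=31185, p(40)=37338, p(41)=44583, p(42)=53174, p(43)=63261, p(44)=75175, p(45)=89134, p(46)=105558, p(47)=124754, p(48)=147273, p(49)=173525, p(50)=204226, p(51)=239943, p(52)=281589, p(53)=329931, p(54)=386155, p(55)=451276, p(56)=526823, p(57)=614154, p(58)=715220, p(59)=831820, p(60)=966467, p(61)=1121505, p(62)=1300156, p(63)=1505499, p(64)=1741630, p(65)=2012558, p(66)=2323520, p(67)=2679689, p(68)=3087735, p(69)=3554345, p(70)=4087968, p(71)=4697205, p(72)=5392783, p(73)=6185689, p(74)=7089500, p(75)=8118264, p(76)=9289091, p(77)=10619863, p(78)=12132164, p(79)=13848650, p(80)=15796476, p(81)=18004327, p(82)=20506255, p(83)=23338469, p(84)=26543660, p(85)=30167357, p(86)=34262962, p(87)=38887673, p(88)=44108109, p(89)=49995925, p(90)=56634173, p(91)=64112359, p(92)=72533807, p(93)=82010177, p(94)=92669720, p(95)=104651419, p(96)=118114304, p(97)=133230930, p(98)=150198136, p(99)=169229875, p(100)=190569292, p(101)=214481126, p(102)=241265379, p(103)=271248950, p(104)=304801365, p(105)=342325709, p(106)=384276336, p(107)=431149389, p(108)=483502844, p(109)=541946240, p(110)=607163746, p(111)=679903203, p(112)=761002156, p(113)=851376628, p(114)=952050665, p(115)=1064144451, p(116)=1188908248, p(117)=1327710076, p(118)=1482074143, p(119)=1653668665, p(120)=1844349560, p(121)=2056148051, p(122)=2291320912, p(123)=2552338241, p(124)=2841940500, p(125)=3163127352, p(126)=3519222692, p(127)=3913864295, p(128)=4351078600, p(129)=4835271870, p(130)=5371315400, p(131)=5964539504, p(132)=6620830889, p(133)=7346629512, p(134)=8149040695, p(135)=9035836076, p(136)=10015581680, p(137)=11097645016, p(138)=12292341831, p(139)=13610949895.
Final step: p(140) = p(139) + p(138) - p(135) - p(133) + p(128) + p(125) - p(118) - p(114) + p(105) + p(100) - p(89) - p(83) + p(70) + p(63) - p(48) - p(40) + p(23) + p(14)
= 13610949895 + 12292341831 - 9035836076 - 7346629512 + 4351078600 + 3163127352 - 1482074143 - 952050665 + 342325709 + 190569292 - 49995925 - 23338469 + 4087968 + 1505499 - 147273 - 37338 + 1255 + 135
= 15065878135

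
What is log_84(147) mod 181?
122

Baby-step giant-step with step n = ⌈√181⌉ = 14.
Baby steps 84^j mod 181 (j:value) for j=0..13: 0:1, 1:84, 2:178, 3:110, 4:9, 5:32, 6:154, 7:85, 8:81, 9:107, 10:119, 11:41, 12:5, 13:58.
Giant-step multiplier: 84^(-14) ≡ 84^(180-14) = 84^166 ≡ 12 (mod 181).
Giant steps γ_i = 147·12^i mod 181: γ_0=147, γ_1=135, γ_2=172, γ_3=73, γ_4=152, γ_5=14, γ_6=168, γ_7=25, γ_8=119 (in table at j=10).
x = i·n + j = 8·14 + 10 = 122.
Check: 84^122 ≡ 147 (mod 181).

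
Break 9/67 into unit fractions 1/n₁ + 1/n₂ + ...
1/8 + 1/108 + 1/14472

Greedy algorithm:
9/67: ceiling(67/9) = 8, use 1/8
5/536: ceiling(536/5) = 108, use 1/108
1/14472: ceiling(14472/1) = 14472, use 1/14472
Result: 9/67 = 1/8 + 1/108 + 1/14472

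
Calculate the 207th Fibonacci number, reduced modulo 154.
134

Matrix identity: Q^n = [[F_(n+1), F_n], [F_n, F_(n-1)]] with Q = [[1,1],[1,0]].
n = 207 = 11001111₂. Square-and-multiply, entries mod 154:
Q^1 = [[1,1],[1,0]]
Q^3 = (Q^1)²·Q = [[3,2],[2,1]]
Q^6 = (Q^3)² = [[13,8],[8,5]]
Q^12 = (Q^6)² = [[79,144],[144,89]]
Q^25 = (Q^12)²·Q = [[41,27],[27,14]]
Q^51 = (Q^25)²·Q = [[45,100],[100,99]]
Q^103 = (Q^51)²·Q = [[91,13],[13,78]]
Q^207 = (Q^103)²·Q = [[21,134],[134,41]]
F_207 mod 154 = Q^207[0][1] = 134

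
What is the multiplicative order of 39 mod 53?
52

53 is prime, so ord(39) divides φ(53) = 52.
Divisors of 52: 1, 2, 4, 13, 26, 52.
Repeated squaring: 39^1 ≡ 39, 39^2 ≡ 37, 39^4 ≡ 44, 39^8 ≡ 28, 39^16 ≡ 42, 39^32 ≡ 15 (mod 53).
Test 39^d mod 53 for each divisor d in increasing order:
39^1 ≡ 39
39^2 ≡ 37
39^4 ≡ 44
39^13 = 39^8·39^4·39^1 ≡ 30
39^26 = 39^16·39^8·39^2 ≡ 52
39^52 = 39^32·39^16·39^4 ≡ 1  ← first divisor giving 1
The order is 52.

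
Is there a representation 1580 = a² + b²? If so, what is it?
Not possible

Factorization: 1580 = 2^2 × 5 × 79
By Fermat: n is sum of two squares iff every prime p ≡ 3 (mod 4) appears to even power.
Prime(s) ≡ 3 (mod 4) with odd exponent: [(79, 1)]
Therefore 1580 cannot be expressed as a² + b².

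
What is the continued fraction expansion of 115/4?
[28; 1, 3]

Euclidean algorithm steps:
115 = 28 × 4 + 3
4 = 1 × 3 + 1
3 = 3 × 1 + 0
Continued fraction: [28; 1, 3]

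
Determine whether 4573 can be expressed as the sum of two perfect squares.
27² + 62² (a=27, b=62)

Factorization: 4573 = 17 × 269
By Fermat: n is sum of two squares iff every prime p ≡ 3 (mod 4) appears to even power.
All primes ≡ 3 (mod 4) appear to even power.
Search a = 0, 1, 2, … for 4573 - a² a perfect square: first hit at a = 27: 4573 - 729 = 3844 = 62².
4573 = 27² + 62² = 729 + 3844 ✓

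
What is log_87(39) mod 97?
37

Baby-step giant-step with step n = ⌈√97⌉ = 10.
Baby steps 87^j mod 97 (j:value) for j=0..9: 0:1, 1:87, 2:3, 3:67, 4:9, 5:7, 6:27, 7:21, 8:81, 9:63.
Giant-step multiplier: 87^(-10) ≡ 87^(96-10) = 87^86 ≡ 2 (mod 97).
Giant steps γ_i = 39·2^i mod 97: γ_0=39, γ_1=78, γ_2=59, γ_3=21 (in table at j=7).
x = i·n + j = 3·10 + 7 = 37.
Check: 87^37 ≡ 39 (mod 97).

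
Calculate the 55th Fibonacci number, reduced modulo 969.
628

Matrix identity: Q^n = [[F_(n+1), F_n], [F_n, F_(n-1)]] with Q = [[1,1],[1,0]].
n = 55 = 110111₂. Square-and-multiply, entries mod 969:
Q^1 = [[1,1],[1,0]]
Q^3 = (Q^1)²·Q = [[3,2],[2,1]]
Q^6 = (Q^3)² = [[13,8],[8,5]]
Q^13 = (Q^6)²·Q = [[377,233],[233,144]]
Q^27 = (Q^13)²·Q = [[948,680],[680,268]]
Q^55 = (Q^27)²·Q = [[951,628],[628,323]]
F_55 mod 969 = Q^55[0][1] = 628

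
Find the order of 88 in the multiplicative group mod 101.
25

101 is prime, so ord(88) divides φ(101) = 100.
Divisors of 100: 1, 2, 4, 5, 10, 20, 25, 50, 100.
Repeated squaring: 88^1 ≡ 88, 88^2 ≡ 68, 88^4 ≡ 79, 88^8 ≡ 80, 88^16 ≡ 37, 88^32 ≡ 56, 88^64 ≡ 5 (mod 101).
Test 88^d mod 101 for each divisor d in increasing order:
88^1 ≡ 88
88^2 ≡ 68
88^4 ≡ 79
88^5 = 88^4·88^1 ≡ 84
88^10 = 88^8·88^2 ≡ 87
88^20 = 88^16·88^4 ≡ 95
88^25 = 88^16·88^8·88^1 ≡ 1  ← first divisor giving 1
The order is 25.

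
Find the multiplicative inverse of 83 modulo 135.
122

gcd(83, 135) = 1, so the inverse exists.
Extended Euclidean algorithm on (135, 83):
135 = 1 × 83 + 52  ⟹  52 = (1)·135 + (-1)·83
83 = 1 × 52 + 31  ⟹  31 = (-1)·135 + (2)·83
52 = 1 × 31 + 21  ⟹  21 = (2)·135 + (-3)·83
31 = 1 × 21 + 10  ⟹  10 = (-3)·135 + (5)·83
21 = 2 × 10 + 1  ⟹  1 = (8)·135 + (-13)·83
So (-13)·83 ≡ 1 (mod 135), i.e. 83^(-1) ≡ -13 ≡ 122 (mod 135).
Check: 83 × 122 = 10126 ≡ 1 (mod 135)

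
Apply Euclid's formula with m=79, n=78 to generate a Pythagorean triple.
(157, 12324, 12325)

Euclid's formula: a = m² - n², b = 2mn, c = m² + n²
m = 79, n = 78
a = 79² - 78² = 6241 - 6084 = 157
b = 2 × 79 × 78 = 12324
c = 79² + 78² = 6241 + 6084 = 12325
Verification: 157² + 12324² = 24649 + 151880976 = 151905625 = 12325² ✓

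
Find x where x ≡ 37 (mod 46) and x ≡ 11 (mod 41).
175

Using Chinese Remainder Theorem:
M = 46 × 41 = 1886
M1 = 41, M2 = 46
y1 = 41^(-1) mod 46 = 9
y2 = 46^(-1) mod 41 = 33
x = (37×41×9 + 11×46×33) mod 1886 = 175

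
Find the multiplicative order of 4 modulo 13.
6

13 is prime, so ord(4) divides φ(13) = 12.
Divisors of 12: 1, 2, 3, 4, 6, 12.
Repeated squaring: 4^1 ≡ 4, 4^2 ≡ 3, 4^4 ≡ 9, 4^8 ≡ 3 (mod 13).
Test 4^d mod 13 for each divisor d in increasing order:
4^1 ≡ 4
4^2 ≡ 3
4^3 = 4^2·4^1 ≡ 12
4^4 ≡ 9
4^6 = 4^4·4^2 ≡ 1  ← first divisor giving 1
The order is 6.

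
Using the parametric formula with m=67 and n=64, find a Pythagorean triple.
(393, 8576, 8585)

Euclid's formula: a = m² - n², b = 2mn, c = m² + n²
m = 67, n = 64
a = 67² - 64² = 4489 - 4096 = 393
b = 2 × 67 × 64 = 8576
c = 67² + 64² = 4489 + 4096 = 8585
Verification: 393² + 8576² = 154449 + 73547776 = 73702225 = 8585² ✓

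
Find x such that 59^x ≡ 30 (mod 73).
3

Baby-step giant-step with step n = ⌈√73⌉ = 9.
Baby steps 59^j mod 73 (j:value) for j=0..8: 0:1, 1:59, 2:50, 3:30, 4:18, 5:40, 6:24, 7:29, 8:32.
h = 30 is already in the table at j=3, so x = 3.
Check: 59^3 ≡ 30 (mod 73).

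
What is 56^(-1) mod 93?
5

gcd(56, 93) = 1, so the inverse exists.
Extended Euclidean algorithm on (93, 56):
93 = 1 × 56 + 37  ⟹  37 = (1)·93 + (-1)·56
56 = 1 × 37 + 19  ⟹  19 = (-1)·93 + (2)·56
37 = 1 × 19 + 18  ⟹  18 = (2)·93 + (-3)·56
19 = 1 × 18 + 1  ⟹  1 = (-3)·93 + (5)·56
So (5)·56 ≡ 1 (mod 93), i.e. 56^(-1) ≡ 5 (mod 93).
Check: 56 × 5 = 280 ≡ 1 (mod 93)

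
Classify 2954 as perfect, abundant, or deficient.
deficient

Proper divisors of 2954: sum = 1 + 2 + 7 + 14 + 211 + 422 + 1477 = 2134
Since 2134 < 2954, 2954 is deficient.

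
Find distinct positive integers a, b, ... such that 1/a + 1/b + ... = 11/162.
1/15 + 1/810

Greedy algorithm:
11/162: ceiling(162/11) = 15, use 1/15
1/810: ceiling(810/1) = 810, use 1/810
Result: 11/162 = 1/15 + 1/810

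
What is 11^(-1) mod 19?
7

gcd(11, 19) = 1, so the inverse exists.
Extended Euclidean algorithm on (19, 11):
19 = 1 × 11 + 8  ⟹  8 = (1)·19 + (-1)·11
11 = 1 × 8 + 3  ⟹  3 = (-1)·19 + (2)·11
8 = 2 × 3 + 2  ⟹  2 = (3)·19 + (-5)·11
3 = 1 × 2 + 1  ⟹  1 = (-4)·19 + (7)·11
So (7)·11 ≡ 1 (mod 19), i.e. 11^(-1) ≡ 7 (mod 19).
Check: 11 × 7 = 77 ≡ 1 (mod 19)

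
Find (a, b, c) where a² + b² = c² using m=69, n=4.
(4745, 552, 4777)

Euclid's formula: a = m² - n², b = 2mn, c = m² + n²
m = 69, n = 4
a = 69² - 4² = 4761 - 16 = 4745
b = 2 × 69 × 4 = 552
c = 69² + 4² = 4761 + 16 = 4777
Verification: 4745² + 552² = 22515025 + 304704 = 22819729 = 4777² ✓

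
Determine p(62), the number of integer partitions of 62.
1300156

p(n) counts ways to write n as a sum of positive integers (order ignored).
Euler's pentagonal recurrence: p(k) = p(k-1) + p(k-2) - p(k-5) - p(k-7) + p(k-12) + p(k-15) - ... (offsets j(3j∓1)/2, signs ++--, p(0)=1, p(<0)=0).
DP table for k = 0..61: p(0)=1, p(1)=1, p(2)=2, p(3)=3, p(4)=5, p(5)=7, p(6)=11, p(7)=15, p(8)=22, p(9)=30, p(10)=42, p(11)=56, p(12)=77, p(13)=101, p(14)=135, p(15)=176, p(16)=231, p(17)=297, p(18)=385, p(19)=490, p(20)=627, p(21)=792, p(22)=1002, p(23)=1255, p(24)=1575, p(25)=1958, p(26)=2436, p(27)=3010, p(28)=3718, p(29)=4565, p(30)=5604, p(31)=6842, p(32)=8349, p(33)=10143, p(34)=12310, p(35)=14883, p(36)=17977, p(37)=21637, p(38)=26015, p(39)=31185, p(40)=37338, p(41)=44583, p(42)=53174, p(43)=63261, p(44)=75175, p(45)=89134, p(46)=105558, p(47)=124754, p(48)=147273, p(49)=173525, p(50)=204226, p(51)=239943, p(52)=281589, p(53)=329931, p(54)=386155, p(55)=451276, p(56)=526823, p(57)=614154, p(58)=715220, p(59)=831820, p(60)=966467, p(61)=1121505.
Final step: p(62) = p(61) + p(60) - p(57) - p(55) + p(50) + p(47) - p(40) - p(36) + p(27) + p(22) - p(11) - p(5)
= 1121505 + 966467 - 614154 - 451276 + 204226 + 124754 - 37338 - 17977 + 3010 + 1002 - 56 - 7
= 1300156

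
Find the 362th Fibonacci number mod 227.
73

Matrix identity: Q^n = [[F_(n+1), F_n], [F_n, F_(n-1)]] with Q = [[1,1],[1,0]].
n = 362 = 101101010₂. Square-and-multiply, entries mod 227:
Q^1 = [[1,1],[1,0]]
Q^2 = (Q^1)² = [[2,1],[1,1]]
Q^5 = (Q^2)²·Q = [[8,5],[5,3]]
Q^11 = (Q^5)²·Q = [[144,89],[89,55]]
Q^22 = (Q^11)² = [[55,5],[5,50]]
Q^45 = (Q^22)²·Q = [[170,99],[99,71]]
Q^90 = (Q^45)² = [[111,24],[24,87]]
Q^181 = (Q^90)²·Q = [[170,185],[185,212]]
Q^362 = (Q^181)² = [[19,73],[73,173]]
F_362 mod 227 = Q^362[0][1] = 73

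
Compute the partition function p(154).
60356673280

p(n) counts ways to write n as a sum of positive integers (order ignored).
Euler's pentagonal recurrence: p(k) = p(k-1) + p(k-2) - p(k-5) - p(k-7) + p(k-12) + p(k-15) - ... (offsets j(3j∓1)/2, signs ++--, p(0)=1, p(<0)=0).
DP table for k = 0..153: p(0)=1, p(1)=1, p(2)=2, p(3)=3, p(4)=5, p(5)=7, p(6)=11, p(7)=15, p(8)=22, p(9)=30, p(10)=42, p(11)=56, p(12)=77, p(13)=101, p(14)=135, p(15)=176, p(16)=231, p(17)=297, p(18)=385, p(19)=490, p(20)=627, p(21)=792, p(22)=1002, p(23)=1255, p(24)=1575, p(25)=1958, p(26)=2436, p(27)=3010, p(28)=3718, p(29)=4565, p(30)=5604, p(31)=6842, p(32)=8349, p(33)=10143, p(34)=12310, p(35)=14883, p(36)=17977, p(37)=21637, p(38)=26015, p(39)=31185, p(40)=37338, p(41)=44583, p(42)=53174, p(43)=63261, p(44)=75175, p(45)=89134, p(46)=105558, p(47)=124754, p(48)=147273, p(49)=173525, p(50)=204226, p(51)=239943, p(52)=281589, p(53)=329931, p(54)=386155, p(55)=451276, p(56)=526823, p(57)=614154, p(58)=715220, p(59)=831820, p(60)=966467, p(61)=1121505, p(62)=1300156, p(63)=1505499, p(64)=1741630, p(65)=2012558, p(66)=2323520, p(67)=2679689, p(68)=3087735, p(69)=3554345, p(70)=4087968, p(71)=4697205, p(72)=5392783, p(73)=6185689, p(74)=7089500, p(75)=8118264, p(76)=9289091, p(77)=10619863, p(78)=12132164, p(79)=13848650, p(80)=15796476, p(81)=18004327, p(82)=20506255, p(83)=23338469, p(84)=26543660, p(85)=30167357, p(86)=34262962, p(87)=38887673, p(88)=44108109, p(89)=49995925, p(90)=56634173, p(91)=64112359, p(92)=72533807, p(93)=82010177, p(94)=92669720, p(95)=104651419, p(96)=118114304, p(97)=133230930, p(98)=150198136, p(99)=169229875, p(100)=190569292, p(101)=214481126, p(102)=241265379, p(103)=271248950, p(104)=304801365, p(105)=342325709, p(106)=384276336, p(107)=431149389, p(108)=483502844, p(109)=541946240, p(110)=607163746, p(111)=679903203, p(112)=761002156, p(113)=851376628, p(114)=952050665, p(115)=1064144451, p(116)=1188908248, p(117)=1327710076, p(118)=1482074143, p(119)=1653668665, p(120)=1844349560, p(121)=2056148051, p(122)=2291320912, p(123)=2552338241, p(124)=2841940500, p(125)=3163127352, p(126)=3519222692, p(127)=3913864295, p(128)=4351078600, p(129)=4835271870, p(130)=5371315400, p(131)=5964539504, p(132)=6620830889, p(133)=7346629512, p(134)=8149040695, p(135)=9035836076, p(136)=10015581680, p(137)=11097645016, p(138)=12292341831, p(139)=13610949895, p(140)=15065878135, p(141)=16670689208, p(142)=18440293320, p(143)=20390982757, p(144)=22540654445, p(145)=24908858009, p(146)=27517052599, p(147)=30388671978, p(148)=33549419497, p(149)=37027355200, p(150)=40853235313, p(151)=45060624582, p(152)=49686288421, p(153)=54770336324.
Final step: p(154) = p(153) + p(152) - p(149) - p(147) + p(142) + p(139) - p(132) - p(128) + p(119) + p(114) - p(103) - p(97) + p(84) + p(77) - p(62) - p(54) + p(37) + p(28) - p(9)
= 54770336324 + 49686288421 - 37027355200 - 30388671978 + 18440293320 + 13610949895 - 6620830889 - 4351078600 + 1653668665 + 952050665 - 271248950 - 133230930 + 26543660 + 10619863 - 1300156 - 386155 + 21637 + 3718 - 30
= 60356673280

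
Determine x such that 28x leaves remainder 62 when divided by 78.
x ≡ 5 (mod 39)

gcd(28, 78) = 2, which divides 62, so solutions exist.
Divide through by 2: 14x ≡ 31 (mod 39).
Find 14^(-1) mod 39 by the extended Euclidean algorithm:
39 = 2 × 14 + 11  ⟹  11 = (1)·39 + (-2)·14
14 = 1 × 11 + 3  ⟹  3 = (-1)·39 + (3)·14
11 = 3 × 3 + 2  ⟹  2 = (4)·39 + (-11)·14
3 = 1 × 2 + 1  ⟹  1 = (-5)·39 + (14)·14
So (14)·14 ≡ 1 (mod 39), i.e. 14^(-1) ≡ 14 (mod 39).
x ≡ 14 × 31 = 434 ≡ 5 (mod 39).
Check: 28 × 5 = 140 ≡ 62 (mod 78).
x ≡ 5 (mod 39), giving 2 solutions mod 78.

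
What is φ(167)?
166

167 = 167
φ(n) = n × ∏(1 - 1/p) for each prime p dividing n
φ(167) = 167 × (1 - 1/167) = 166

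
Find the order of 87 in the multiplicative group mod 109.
54

109 is prime, so ord(87) divides φ(109) = 108.
Divisors of 108: 1, 2, 3, 4, 6, 9, 12, 18, 27, 36, 54, 108.
Repeated squaring: 87^1 ≡ 87, 87^2 ≡ 48, 87^4 ≡ 15, 87^8 ≡ 7, 87^16 ≡ 49, 87^32 ≡ 3, 87^64 ≡ 9 (mod 109).
Test 87^d mod 109 for each divisor d in increasing order:
87^1 ≡ 87
87^2 ≡ 48
87^3 = 87^2·87^1 ≡ 34
87^4 ≡ 15
87^6 = 87^4·87^2 ≡ 66
87^9 = 87^8·87^1 ≡ 64
87^12 = 87^8·87^4 ≡ 105
87^18 = 87^16·87^2 ≡ 63
87^27 = 87^16·87^8·87^2·87^1 ≡ 108
87^36 = 87^32·87^4 ≡ 45
87^54 = 87^32·87^16·87^4·87^2 ≡ 1  ← first divisor giving 1
The order is 54.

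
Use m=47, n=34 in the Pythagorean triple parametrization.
(1053, 3196, 3365)

Euclid's formula: a = m² - n², b = 2mn, c = m² + n²
m = 47, n = 34
a = 47² - 34² = 2209 - 1156 = 1053
b = 2 × 47 × 34 = 3196
c = 47² + 34² = 2209 + 1156 = 3365
Verification: 1053² + 3196² = 1108809 + 10214416 = 11323225 = 3365² ✓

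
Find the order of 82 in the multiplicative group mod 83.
2

83 is prime, so ord(82) divides φ(83) = 82.
Divisors of 82: 1, 2, 41, 82.
Repeated squaring: 82^1 ≡ 82, 82^2 ≡ 1, 82^4 ≡ 1, 82^8 ≡ 1, 82^16 ≡ 1, 82^32 ≡ 1, 82^64 ≡ 1 (mod 83).
Test 82^d mod 83 for each divisor d in increasing order:
82^1 ≡ 82
82^2 ≡ 1  ← first divisor giving 1
The order is 2.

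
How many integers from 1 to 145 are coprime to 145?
112

145 = 5 × 29
φ(n) = n × ∏(1 - 1/p) for each prime p dividing n
φ(145) = 145 × (1 - 1/5) × (1 - 1/29) = 112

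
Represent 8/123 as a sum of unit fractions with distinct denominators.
1/16 + 1/394 + 1/387696

Greedy algorithm:
8/123: ceiling(123/8) = 16, use 1/16
5/1968: ceiling(1968/5) = 394, use 1/394
1/387696: ceiling(387696/1) = 387696, use 1/387696
Result: 8/123 = 1/16 + 1/394 + 1/387696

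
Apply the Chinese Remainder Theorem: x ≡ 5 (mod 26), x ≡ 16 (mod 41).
57

Using Chinese Remainder Theorem:
M = 26 × 41 = 1066
M1 = 41, M2 = 26
y1 = 41^(-1) mod 26 = 7
y2 = 26^(-1) mod 41 = 30
x = (5×41×7 + 16×26×30) mod 1066 = 57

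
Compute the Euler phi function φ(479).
478

479 = 479
φ(n) = n × ∏(1 - 1/p) for each prime p dividing n
φ(479) = 479 × (1 - 1/479) = 478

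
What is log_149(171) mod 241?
37

Baby-step giant-step with step n = ⌈√241⌉ = 16.
Baby steps 149^j mod 241 (j:value) for j=0..15: 0:1, 1:149, 2:29, 3:224, 4:118, 5:230, 6:48, 7:163, 8:187, 9:148, 10:121, 11:195, 12:135, 13:112, 14:59, 15:115.
Giant-step multiplier: 149^(-16) ≡ 149^(240-16) = 149^224 ≡ 231 (mod 241).
Giant steps γ_i = 171·231^i mod 241: γ_0=171, γ_1=218, γ_2=230 (in table at j=5).
x = i·n + j = 2·16 + 5 = 37.
Check: 149^37 ≡ 171 (mod 241).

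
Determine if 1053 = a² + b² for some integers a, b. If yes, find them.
18² + 27² (a=18, b=27)

Factorization: 1053 = 3^4 × 13
By Fermat: n is sum of two squares iff every prime p ≡ 3 (mod 4) appears to even power.
All primes ≡ 3 (mod 4) appear to even power.
Search a = 0, 1, 2, … for 1053 - a² a perfect square: first hit at a = 18: 1053 - 324 = 729 = 27².
1053 = 18² + 27² = 324 + 729 ✓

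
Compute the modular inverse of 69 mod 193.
14

gcd(69, 193) = 1, so the inverse exists.
Extended Euclidean algorithm on (193, 69):
193 = 2 × 69 + 55  ⟹  55 = (1)·193 + (-2)·69
69 = 1 × 55 + 14  ⟹  14 = (-1)·193 + (3)·69
55 = 3 × 14 + 13  ⟹  13 = (4)·193 + (-11)·69
14 = 1 × 13 + 1  ⟹  1 = (-5)·193 + (14)·69
So (14)·69 ≡ 1 (mod 193), i.e. 69^(-1) ≡ 14 (mod 193).
Check: 69 × 14 = 966 ≡ 1 (mod 193)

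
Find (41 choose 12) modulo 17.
0

Using Lucas' theorem:
Write n=41 and k=12 in base 17:
n in base 17: [2, 7]
k in base 17: [0, 12]
C(41,12) mod 17 = ∏ C(n_i, k_i) mod 17
Digit binomials (mod 17): C(2,0) = 1; C(7,12) = 0 (k_i > n_i)
Product: 1 × 0 = 0 ≡ 0 (mod 17)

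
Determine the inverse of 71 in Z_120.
71

gcd(71, 120) = 1, so the inverse exists.
Extended Euclidean algorithm on (120, 71):
120 = 1 × 71 + 49  ⟹  49 = (1)·120 + (-1)·71
71 = 1 × 49 + 22  ⟹  22 = (-1)·120 + (2)·71
49 = 2 × 22 + 5  ⟹  5 = (3)·120 + (-5)·71
22 = 4 × 5 + 2  ⟹  2 = (-13)·120 + (22)·71
5 = 2 × 2 + 1  ⟹  1 = (29)·120 + (-49)·71
So (-49)·71 ≡ 1 (mod 120), i.e. 71^(-1) ≡ -49 ≡ 71 (mod 120).
Check: 71 × 71 = 5041 ≡ 1 (mod 120)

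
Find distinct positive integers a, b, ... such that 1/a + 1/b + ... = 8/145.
1/19 + 1/394 + 1/361824 + 1/196374548640

Greedy algorithm:
8/145: ceiling(145/8) = 19, use 1/19
7/2755: ceiling(2755/7) = 394, use 1/394
3/1085470: ceiling(1085470/3) = 361824, use 1/361824
1/196374548640: ceiling(196374548640/1) = 196374548640, use 1/196374548640
Result: 8/145 = 1/19 + 1/394 + 1/361824 + 1/196374548640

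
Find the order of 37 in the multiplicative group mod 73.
9

73 is prime, so ord(37) divides φ(73) = 72.
Divisors of 72: 1, 2, 3, 4, 6, 8, 9, 12, 18, 24, 36, 72.
Repeated squaring: 37^1 ≡ 37, 37^2 ≡ 55, 37^4 ≡ 32, 37^8 ≡ 2, 37^16 ≡ 4, 37^32 ≡ 16, 37^64 ≡ 37 (mod 73).
Test 37^d mod 73 for each divisor d in increasing order:
37^1 ≡ 37
37^2 ≡ 55
37^3 = 37^2·37^1 ≡ 64
37^4 ≡ 32
37^6 = 37^4·37^2 ≡ 8
37^8 ≡ 2
37^9 = 37^8·37^1 ≡ 1  ← first divisor giving 1
The order is 9.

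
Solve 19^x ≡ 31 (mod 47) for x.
43

Baby-step giant-step with step n = ⌈√47⌉ = 7.
Baby steps 19^j mod 47 (j:value) for j=0..6: 0:1, 1:19, 2:32, 3:44, 4:37, 5:45, 6:9.
Giant-step multiplier: 19^(-7) ≡ 19^(46-7) = 19^39 ≡ 11 (mod 47).
Giant steps γ_i = 31·11^i mod 47: γ_0=31, γ_1=12, γ_2=38, γ_3=42, γ_4=39, γ_5=6, γ_6=19 (in table at j=1).
x = i·n + j = 6·7 + 1 = 43.
Check: 19^43 ≡ 31 (mod 47).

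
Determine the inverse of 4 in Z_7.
2

gcd(4, 7) = 1, so the inverse exists.
Extended Euclidean algorithm on (7, 4):
7 = 1 × 4 + 3  ⟹  3 = (1)·7 + (-1)·4
4 = 1 × 3 + 1  ⟹  1 = (-1)·7 + (2)·4
So (2)·4 ≡ 1 (mod 7), i.e. 4^(-1) ≡ 2 (mod 7).
Check: 4 × 2 = 8 ≡ 1 (mod 7)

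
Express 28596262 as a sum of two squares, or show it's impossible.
Not possible

Factorization: 28596262 = 2 × 29 × 79^3
By Fermat: n is sum of two squares iff every prime p ≡ 3 (mod 4) appears to even power.
Prime(s) ≡ 3 (mod 4) with odd exponent: [(79, 3)]
Therefore 28596262 cannot be expressed as a² + b².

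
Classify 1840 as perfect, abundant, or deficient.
abundant

Proper divisors of 1840: sum = 1 + 2 + 4 + 5 + 8 + 10 + 16 + 20 + ... + 230 + 368 + 460 + 920 (19 divisors) = 2624
Since 2624 > 1840, 1840 is abundant.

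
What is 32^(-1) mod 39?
11

gcd(32, 39) = 1, so the inverse exists.
Extended Euclidean algorithm on (39, 32):
39 = 1 × 32 + 7  ⟹  7 = (1)·39 + (-1)·32
32 = 4 × 7 + 4  ⟹  4 = (-4)·39 + (5)·32
7 = 1 × 4 + 3  ⟹  3 = (5)·39 + (-6)·32
4 = 1 × 3 + 1  ⟹  1 = (-9)·39 + (11)·32
So (11)·32 ≡ 1 (mod 39), i.e. 32^(-1) ≡ 11 (mod 39).
Check: 32 × 11 = 352 ≡ 1 (mod 39)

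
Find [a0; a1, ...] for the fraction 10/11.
[0; 1, 10]

Euclidean algorithm steps:
10 = 0 × 11 + 10
11 = 1 × 10 + 1
10 = 10 × 1 + 0
Continued fraction: [0; 1, 10]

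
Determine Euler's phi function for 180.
48

180 = 2^2 × 3^2 × 5
φ(n) = n × ∏(1 - 1/p) for each prime p dividing n
φ(180) = 180 × (1 - 1/2) × (1 - 1/3) × (1 - 1/5) = 48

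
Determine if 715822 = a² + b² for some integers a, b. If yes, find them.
Not possible

Factorization: 715822 = 2 × 71^3
By Fermat: n is sum of two squares iff every prime p ≡ 3 (mod 4) appears to even power.
Prime(s) ≡ 3 (mod 4) with odd exponent: [(71, 3)]
Therefore 715822 cannot be expressed as a² + b².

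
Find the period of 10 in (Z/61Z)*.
60

61 is prime, so ord(10) divides φ(61) = 60.
Divisors of 60: 1, 2, 3, 4, 5, 6, 10, 12, 15, 20, 30, 60.
Repeated squaring: 10^1 ≡ 10, 10^2 ≡ 39, 10^4 ≡ 57, 10^8 ≡ 16, 10^16 ≡ 12, 10^32 ≡ 22 (mod 61).
Test 10^d mod 61 for each divisor d in increasing order:
10^1 ≡ 10
10^2 ≡ 39
10^3 = 10^2·10^1 ≡ 24
10^4 ≡ 57
10^5 = 10^4·10^1 ≡ 21
10^6 = 10^4·10^2 ≡ 27
10^10 = 10^8·10^2 ≡ 14
10^12 = 10^8·10^4 ≡ 58
10^15 = 10^8·10^4·10^2·10^1 ≡ 50
10^20 = 10^16·10^4 ≡ 13
10^30 = 10^16·10^8·10^4·10^2 ≡ 60
10^60 = 10^32·10^16·10^8·10^4 ≡ 1  ← first divisor giving 1
The order is 60.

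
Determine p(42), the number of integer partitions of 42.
53174

p(n) counts ways to write n as a sum of positive integers (order ignored).
Euler's pentagonal recurrence: p(k) = p(k-1) + p(k-2) - p(k-5) - p(k-7) + p(k-12) + p(k-15) - ... (offsets j(3j∓1)/2, signs ++--, p(0)=1, p(<0)=0).
DP table for k = 0..41: p(0)=1, p(1)=1, p(2)=2, p(3)=3, p(4)=5, p(5)=7, p(6)=11, p(7)=15, p(8)=22, p(9)=30, p(10)=42, p(11)=56, p(12)=77, p(13)=101, p(14)=135, p(15)=176, p(16)=231, p(17)=297, p(18)=385, p(19)=490, p(20)=627, p(21)=792, p(22)=1002, p(23)=1255, p(24)=1575, p(25)=1958, p(26)=2436, p(27)=3010, p(28)=3718, p(29)=4565, p(30)=5604, p(31)=6842, p(32)=8349, p(33)=10143, p(34)=12310, p(35)=14883, p(36)=17977, p(37)=21637, p(38)=26015, p(39)=31185, p(40)=37338, p(41)=44583.
Final step: p(42) = p(41) + p(40) - p(37) - p(35) + p(30) + p(27) - p(20) - p(16) + p(7) + p(2)
= 44583 + 37338 - 21637 - 14883 + 5604 + 3010 - 627 - 231 + 15 + 2
= 53174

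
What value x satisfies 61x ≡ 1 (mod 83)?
49

gcd(61, 83) = 1, so the inverse exists.
Extended Euclidean algorithm on (83, 61):
83 = 1 × 61 + 22  ⟹  22 = (1)·83 + (-1)·61
61 = 2 × 22 + 17  ⟹  17 = (-2)·83 + (3)·61
22 = 1 × 17 + 5  ⟹  5 = (3)·83 + (-4)·61
17 = 3 × 5 + 2  ⟹  2 = (-11)·83 + (15)·61
5 = 2 × 2 + 1  ⟹  1 = (25)·83 + (-34)·61
So (-34)·61 ≡ 1 (mod 83), i.e. 61^(-1) ≡ -34 ≡ 49 (mod 83).
Check: 61 × 49 = 2989 ≡ 1 (mod 83)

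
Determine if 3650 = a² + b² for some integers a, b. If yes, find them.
13² + 59² (a=13, b=59)

Factorization: 3650 = 2 × 5^2 × 73
By Fermat: n is sum of two squares iff every prime p ≡ 3 (mod 4) appears to even power.
All primes ≡ 3 (mod 4) appear to even power.
Search a = 0, 1, 2, … for 3650 - a² a perfect square: first hit at a = 13: 3650 - 169 = 3481 = 59².
3650 = 13² + 59² = 169 + 3481 ✓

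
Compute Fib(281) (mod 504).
13

Matrix identity: Q^n = [[F_(n+1), F_n], [F_n, F_(n-1)]] with Q = [[1,1],[1,0]].
n = 281 = 100011001₂. Square-and-multiply, entries mod 504:
Q^1 = [[1,1],[1,0]]
Q^2 = (Q^1)² = [[2,1],[1,1]]
Q^4 = (Q^2)² = [[5,3],[3,2]]
Q^8 = (Q^4)² = [[34,21],[21,13]]
Q^17 = (Q^8)²·Q = [[64,85],[85,483]]
Q^35 = (Q^17)²·Q = [[360,233],[233,127]]
Q^70 = (Q^35)² = [[433,71],[71,362]]
Q^140 = (Q^70)² = [[2,501],[501,5]]
Q^281 = (Q^140)²·Q = [[496,13],[13,483]]
F_281 mod 504 = Q^281[0][1] = 13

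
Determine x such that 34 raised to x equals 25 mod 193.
130

Baby-step giant-step with step n = ⌈√193⌉ = 14.
Baby steps 34^j mod 193 (j:value) for j=0..13: 0:1, 1:34, 2:191, 3:125, 4:4, 5:136, 6:185, 7:114, 8:16, 9:158, 10:161, 11:70, 12:64, 13:53.
Giant-step multiplier: 34^(-14) ≡ 34^(192-14) = 34^178 ≡ 98 (mod 193).
Giant steps γ_i = 25·98^i mod 193: γ_0=25, γ_1=134, γ_2=8, γ_3=12, γ_4=18, γ_5=27, γ_6=137, γ_7=109, γ_8=67, γ_9=4 (in table at j=4).
x = i·n + j = 9·14 + 4 = 130.
Check: 34^130 ≡ 25 (mod 193).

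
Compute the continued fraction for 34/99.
[0; 2, 1, 10, 3]

Euclidean algorithm steps:
34 = 0 × 99 + 34
99 = 2 × 34 + 31
34 = 1 × 31 + 3
31 = 10 × 3 + 1
3 = 3 × 1 + 0
Continued fraction: [0; 2, 1, 10, 3]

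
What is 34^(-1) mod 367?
54

gcd(34, 367) = 1, so the inverse exists.
Extended Euclidean algorithm on (367, 34):
367 = 10 × 34 + 27  ⟹  27 = (1)·367 + (-10)·34
34 = 1 × 27 + 7  ⟹  7 = (-1)·367 + (11)·34
27 = 3 × 7 + 6  ⟹  6 = (4)·367 + (-43)·34
7 = 1 × 6 + 1  ⟹  1 = (-5)·367 + (54)·34
So (54)·34 ≡ 1 (mod 367), i.e. 34^(-1) ≡ 54 (mod 367).
Check: 34 × 54 = 1836 ≡ 1 (mod 367)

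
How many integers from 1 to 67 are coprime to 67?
66

67 = 67
φ(n) = n × ∏(1 - 1/p) for each prime p dividing n
φ(67) = 67 × (1 - 1/67) = 66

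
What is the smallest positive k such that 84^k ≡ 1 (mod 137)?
136

137 is prime, so ord(84) divides φ(137) = 136.
Divisors of 136: 1, 2, 4, 8, 17, 34, 68, 136.
Repeated squaring: 84^1 ≡ 84, 84^2 ≡ 69, 84^4 ≡ 103, 84^8 ≡ 60, 84^16 ≡ 38, 84^32 ≡ 74, 84^64 ≡ 133, 84^128 ≡ 16 (mod 137).
Test 84^d mod 137 for each divisor d in increasing order:
84^1 ≡ 84
84^2 ≡ 69
84^4 ≡ 103
84^8 ≡ 60
84^17 = 84^16·84^1 ≡ 41
84^34 = 84^32·84^2 ≡ 37
84^68 = 84^64·84^4 ≡ 136
84^136 = 84^128·84^8 ≡ 1  ← first divisor giving 1
The order is 136.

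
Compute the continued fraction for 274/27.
[10; 6, 1, 3]

Euclidean algorithm steps:
274 = 10 × 27 + 4
27 = 6 × 4 + 3
4 = 1 × 3 + 1
3 = 3 × 1 + 0
Continued fraction: [10; 6, 1, 3]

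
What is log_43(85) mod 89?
36

Baby-step giant-step with step n = ⌈√89⌉ = 10.
Baby steps 43^j mod 89 (j:value) for j=0..9: 0:1, 1:43, 2:69, 3:30, 4:44, 5:23, 6:10, 7:74, 8:67, 9:33.
Giant-step multiplier: 43^(-10) ≡ 43^(88-10) = 43^78 ≡ 71 (mod 89).
Giant steps γ_i = 85·71^i mod 89: γ_0=85, γ_1=72, γ_2=39, γ_3=10 (in table at j=6).
x = i·n + j = 3·10 + 6 = 36.
Check: 43^36 ≡ 85 (mod 89).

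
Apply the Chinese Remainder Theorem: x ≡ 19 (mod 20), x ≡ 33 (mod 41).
279

Using Chinese Remainder Theorem:
M = 20 × 41 = 820
M1 = 41, M2 = 20
y1 = 41^(-1) mod 20 = 1
y2 = 20^(-1) mod 41 = 39
x = (19×41×1 + 33×20×39) mod 820 = 279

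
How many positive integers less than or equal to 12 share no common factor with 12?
4

12 = 2^2 × 3
φ(n) = n × ∏(1 - 1/p) for each prime p dividing n
φ(12) = 12 × (1 - 1/2) × (1 - 1/3) = 4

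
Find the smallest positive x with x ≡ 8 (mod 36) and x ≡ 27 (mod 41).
1052

Using Chinese Remainder Theorem:
M = 36 × 41 = 1476
M1 = 41, M2 = 36
y1 = 41^(-1) mod 36 = 29
y2 = 36^(-1) mod 41 = 8
x = (8×41×29 + 27×36×8) mod 1476 = 1052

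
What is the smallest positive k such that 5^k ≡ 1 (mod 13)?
4

13 is prime, so ord(5) divides φ(13) = 12.
Divisors of 12: 1, 2, 3, 4, 6, 12.
Repeated squaring: 5^1 ≡ 5, 5^2 ≡ 12, 5^4 ≡ 1, 5^8 ≡ 1 (mod 13).
Test 5^d mod 13 for each divisor d in increasing order:
5^1 ≡ 5
5^2 ≡ 12
5^3 = 5^2·5^1 ≡ 8
5^4 ≡ 1  ← first divisor giving 1
The order is 4.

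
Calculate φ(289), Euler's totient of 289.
272

289 = 17^2
φ(n) = n × ∏(1 - 1/p) for each prime p dividing n
φ(289) = 289 × (1 - 1/17) = 272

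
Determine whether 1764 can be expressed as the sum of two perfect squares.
0² + 42² (a=0, b=42)

Factorization: 1764 = 2^2 × 3^2 × 7^2
By Fermat: n is sum of two squares iff every prime p ≡ 3 (mod 4) appears to even power.
All primes ≡ 3 (mod 4) appear to even power.
Search a = 0, 1, 2, … for 1764 - a² a perfect square: first hit at a = 0: 1764 - 0 = 1764 = 42².
1764 = 0² + 42² = 0 + 1764 ✓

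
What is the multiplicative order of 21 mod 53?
52

53 is prime, so ord(21) divides φ(53) = 52.
Divisors of 52: 1, 2, 4, 13, 26, 52.
Repeated squaring: 21^1 ≡ 21, 21^2 ≡ 17, 21^4 ≡ 24, 21^8 ≡ 46, 21^16 ≡ 49, 21^32 ≡ 16 (mod 53).
Test 21^d mod 53 for each divisor d in increasing order:
21^1 ≡ 21
21^2 ≡ 17
21^4 ≡ 24
21^13 = 21^8·21^4·21^1 ≡ 23
21^26 = 21^16·21^8·21^2 ≡ 52
21^52 = 21^32·21^16·21^4 ≡ 1  ← first divisor giving 1
The order is 52.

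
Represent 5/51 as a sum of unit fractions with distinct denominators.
1/11 + 1/141 + 1/26367

Greedy algorithm:
5/51: ceiling(51/5) = 11, use 1/11
4/561: ceiling(561/4) = 141, use 1/141
1/26367: ceiling(26367/1) = 26367, use 1/26367
Result: 5/51 = 1/11 + 1/141 + 1/26367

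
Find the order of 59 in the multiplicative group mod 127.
18

127 is prime, so ord(59) divides φ(127) = 126.
Divisors of 126: 1, 2, 3, 6, 7, 9, 14, 18, 21, 42, 63, 126.
Repeated squaring: 59^1 ≡ 59, 59^2 ≡ 52, 59^4 ≡ 37, 59^8 ≡ 99, 59^16 ≡ 22, 59^32 ≡ 103, 59^64 ≡ 68 (mod 127).
Test 59^d mod 127 for each divisor d in increasing order:
59^1 ≡ 59
59^2 ≡ 52
59^3 = 59^2·59^1 ≡ 20
59^6 = 59^4·59^2 ≡ 19
59^7 = 59^4·59^2·59^1 ≡ 105
59^9 = 59^8·59^1 ≡ 126
59^14 = 59^8·59^4·59^2 ≡ 103
59^18 = 59^16·59^2 ≡ 1  ← first divisor giving 1
The order is 18.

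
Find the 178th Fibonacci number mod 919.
834

Matrix identity: Q^n = [[F_(n+1), F_n], [F_n, F_(n-1)]] with Q = [[1,1],[1,0]].
n = 178 = 10110010₂. Square-and-multiply, entries mod 919:
Q^1 = [[1,1],[1,0]]
Q^2 = (Q^1)² = [[2,1],[1,1]]
Q^5 = (Q^2)²·Q = [[8,5],[5,3]]
Q^11 = (Q^5)²·Q = [[144,89],[89,55]]
Q^22 = (Q^11)² = [[168,250],[250,837]]
Q^44 = (Q^22)² = [[662,363],[363,299]]
Q^89 = (Q^44)²·Q = [[775,233],[233,542]]
Q^178 = (Q^89)² = [[586,834],[834,671]]
F_178 mod 919 = Q^178[0][1] = 834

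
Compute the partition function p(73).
6185689

p(n) counts ways to write n as a sum of positive integers (order ignored).
Euler's pentagonal recurrence: p(k) = p(k-1) + p(k-2) - p(k-5) - p(k-7) + p(k-12) + p(k-15) - ... (offsets j(3j∓1)/2, signs ++--, p(0)=1, p(<0)=0).
DP table for k = 0..72: p(0)=1, p(1)=1, p(2)=2, p(3)=3, p(4)=5, p(5)=7, p(6)=11, p(7)=15, p(8)=22, p(9)=30, p(10)=42, p(11)=56, p(12)=77, p(13)=101, p(14)=135, p(15)=176, p(16)=231, p(17)=297, p(18)=385, p(19)=490, p(20)=627, p(21)=792, p(22)=1002, p(23)=1255, p(24)=1575, p(25)=1958, p(26)=2436, p(27)=3010, p(28)=3718, p(29)=4565, p(30)=5604, p(31)=6842, p(32)=8349, p(33)=10143, p(34)=12310, p(35)=14883, p(36)=17977, p(37)=21637, p(38)=26015, p(39)=31185, p(40)=37338, p(41)=44583, p(42)=53174, p(43)=63261, p(44)=75175, p(45)=89134, p(46)=105558, p(47)=124754, p(48)=147273, p(49)=173525, p(50)=204226, p(51)=239943, p(52)=281589, p(53)=329931, p(54)=386155, p(55)=451276, p(56)=526823, p(57)=614154, p(58)=715220, p(59)=831820, p(60)=966467, p(61)=1121505, p(62)=1300156, p(63)=1505499, p(64)=1741630, p(65)=2012558, p(66)=2323520, p(67)=2679689, p(68)=3087735, p(69)=3554345, p(70)=4087968, p(71)=4697205, p(72)=5392783.
Final step: p(73) = p(72) + p(71) - p(68) - p(66) + p(61) + p(58) - p(51) - p(47) + p(38) + p(33) - p(22) - p(16) + p(3)
= 5392783 + 4697205 - 3087735 - 2323520 + 1121505 + 715220 - 239943 - 124754 + 26015 + 10143 - 1002 - 231 + 3
= 6185689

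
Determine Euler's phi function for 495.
240

495 = 3^2 × 5 × 11
φ(n) = n × ∏(1 - 1/p) for each prime p dividing n
φ(495) = 495 × (1 - 1/3) × (1 - 1/5) × (1 - 1/11) = 240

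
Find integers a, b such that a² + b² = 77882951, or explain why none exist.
Not possible

Factorization: 77882951 = 29 × 139^3
By Fermat: n is sum of two squares iff every prime p ≡ 3 (mod 4) appears to even power.
Prime(s) ≡ 3 (mod 4) with odd exponent: [(139, 3)]
Therefore 77882951 cannot be expressed as a² + b².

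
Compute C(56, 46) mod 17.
0

Using Lucas' theorem:
Write n=56 and k=46 in base 17:
n in base 17: [3, 5]
k in base 17: [2, 12]
C(56,46) mod 17 = ∏ C(n_i, k_i) mod 17
Digit binomials (mod 17): C(3,2) = 3; C(5,12) = 0 (k_i > n_i)
Product: 3 × 0 = 0 ≡ 0 (mod 17)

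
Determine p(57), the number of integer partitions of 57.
614154

p(n) counts ways to write n as a sum of positive integers (order ignored).
Euler's pentagonal recurrence: p(k) = p(k-1) + p(k-2) - p(k-5) - p(k-7) + p(k-12) + p(k-15) - ... (offsets j(3j∓1)/2, signs ++--, p(0)=1, p(<0)=0).
DP table for k = 0..56: p(0)=1, p(1)=1, p(2)=2, p(3)=3, p(4)=5, p(5)=7, p(6)=11, p(7)=15, p(8)=22, p(9)=30, p(10)=42, p(11)=56, p(12)=77, p(13)=101, p(14)=135, p(15)=176, p(16)=231, p(17)=297, p(18)=385, p(19)=490, p(20)=627, p(21)=792, p(22)=1002, p(23)=1255, p(24)=1575, p(25)=1958, p(26)=2436, p(27)=3010, p(28)=3718, p(29)=4565, p(30)=5604, p(31)=6842, p(32)=8349, p(33)=10143, p(34)=12310, p(35)=14883, p(36)=17977, p(37)=21637, p(38)=26015, p(39)=31185, p(40)=37338, p(41)=44583, p(42)=53174, p(43)=63261, p(44)=75175, p(45)=89134, p(46)=105558, p(47)=124754, p(48)=147273, p(49)=173525, p(50)=204226, p(51)=239943, p(52)=281589, p(53)=329931, p(54)=386155, p(55)=451276, p(56)=526823.
Final step: p(57) = p(56) + p(55) - p(52) - p(50) + p(45) + p(42) - p(35) - p(31) + p(22) + p(17) - p(6) - p(0)
= 526823 + 451276 - 281589 - 204226 + 89134 + 53174 - 14883 - 6842 + 1002 + 297 - 11 - 1
= 614154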